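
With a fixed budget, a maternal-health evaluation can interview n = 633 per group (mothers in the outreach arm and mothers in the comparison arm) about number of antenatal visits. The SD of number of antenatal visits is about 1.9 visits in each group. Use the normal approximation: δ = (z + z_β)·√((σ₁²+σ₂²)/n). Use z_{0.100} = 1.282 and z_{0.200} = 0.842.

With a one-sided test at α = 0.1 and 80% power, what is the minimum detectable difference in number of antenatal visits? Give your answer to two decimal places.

Minimum detectable difference ≈ 0.23 visits

δ = (z_α + z_β) · √((σ₁²+σ₂²)/n)
  = (1.282 + 0.842) · √(7.22/633)
  = 2.124 · √0.01141
  = 2.124 · 0.1068
  = 0.2268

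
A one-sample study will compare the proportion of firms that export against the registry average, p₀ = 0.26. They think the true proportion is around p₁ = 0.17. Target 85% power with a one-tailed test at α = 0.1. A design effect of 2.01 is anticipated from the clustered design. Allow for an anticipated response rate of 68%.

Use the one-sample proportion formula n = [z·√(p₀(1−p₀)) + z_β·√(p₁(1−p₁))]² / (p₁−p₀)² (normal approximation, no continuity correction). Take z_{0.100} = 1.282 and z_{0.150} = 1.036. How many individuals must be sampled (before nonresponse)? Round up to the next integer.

n = 331

n = [z_α·√(p₀q₀) + z_β·√(p₁q₁)]² / (p₁ − p₀)²
  = [1.282·√(0.26·0.74) + 1.036·√(0.17·0.83)]² / (-0.09)²
  = [1.282·0.4386 + 1.036·0.3756]² / 0.0081
  = [0.9515]² / 0.0081
  = 111.77
Design effect: 2.01 × 111.77 = 224.65.
Adjust for 68% response: 224.65 / 0.68 = 330.37.
Round up → n = 331.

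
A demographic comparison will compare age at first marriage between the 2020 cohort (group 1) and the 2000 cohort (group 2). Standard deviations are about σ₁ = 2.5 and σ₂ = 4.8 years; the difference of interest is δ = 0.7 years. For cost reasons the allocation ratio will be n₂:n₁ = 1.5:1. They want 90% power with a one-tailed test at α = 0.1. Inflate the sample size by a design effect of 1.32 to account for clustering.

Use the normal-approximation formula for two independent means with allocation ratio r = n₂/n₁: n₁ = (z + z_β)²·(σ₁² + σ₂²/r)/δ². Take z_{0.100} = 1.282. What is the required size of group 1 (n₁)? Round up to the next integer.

n₁ = 383

n₁ = (z_α + z_β)² · (σ₁² + σ₂²/r) / δ²
   = (1.282 + 1.282)² · (2.5² + 4.8²/1.5) / 0.7²
   = 6.5741 · (6.25 + 15.36) / 0.49
   = 6.5741 · 21.61 / 0.49
   = 289.93
Design effect: 1.32 × 289.93 = 382.71.
Round up → n₁ = 383; n₂ = r·n₁ = 1.5 × 383 = 575.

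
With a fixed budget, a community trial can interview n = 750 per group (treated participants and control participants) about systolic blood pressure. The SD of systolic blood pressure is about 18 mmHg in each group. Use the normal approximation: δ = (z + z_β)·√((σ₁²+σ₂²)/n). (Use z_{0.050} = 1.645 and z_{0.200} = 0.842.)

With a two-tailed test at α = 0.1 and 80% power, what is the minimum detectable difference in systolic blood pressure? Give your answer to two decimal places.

δ = (z_{α/2} + z_β) · √((σ₁²+σ₂²)/n)
  = (1.645 + 0.842) · √(648/750)
  = 2.487 · √0.864
  = 2.487 · 0.9295
  = 2.3117

Minimum detectable difference ≈ 2.31 mmHg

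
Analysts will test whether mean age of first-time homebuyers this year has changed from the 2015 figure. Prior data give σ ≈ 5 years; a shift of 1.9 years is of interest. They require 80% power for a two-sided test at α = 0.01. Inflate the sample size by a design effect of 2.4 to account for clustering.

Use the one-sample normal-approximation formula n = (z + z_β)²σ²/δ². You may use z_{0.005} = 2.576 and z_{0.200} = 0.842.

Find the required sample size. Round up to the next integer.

n = (z_{α/2} + z_β)² · σ² / δ²
  = (2.576 + 0.842)² · 5² / 1.9²
  = 11.6827 · 25 / 3.61
  = 80.91
Design effect: 2.4 × 80.91 = 194.17.
Round up → n = 195.

n = 195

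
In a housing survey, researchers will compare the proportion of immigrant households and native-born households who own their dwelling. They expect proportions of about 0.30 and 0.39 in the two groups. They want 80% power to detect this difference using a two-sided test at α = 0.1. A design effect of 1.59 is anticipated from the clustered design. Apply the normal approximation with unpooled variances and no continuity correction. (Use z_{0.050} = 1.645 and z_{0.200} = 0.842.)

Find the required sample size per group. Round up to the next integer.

n = 544 per group

n = (z_{α/2} + z_β)² · [p₁(1−p₁) + p₂(1−p₂)] / (p₁ − p₂)²
  = (1.645 + 0.842)² · (0.30·0.70 + 0.39·0.61) / (-0.09)²
  = (2.487)² · (0.2100 + 0.2379) / 0.0081
  = 6.1852 · 0.4479 / 0.0081
  = 342.02
Design effect: 1.59 × 342.02 = 543.81.
Round up → n = 544 per group.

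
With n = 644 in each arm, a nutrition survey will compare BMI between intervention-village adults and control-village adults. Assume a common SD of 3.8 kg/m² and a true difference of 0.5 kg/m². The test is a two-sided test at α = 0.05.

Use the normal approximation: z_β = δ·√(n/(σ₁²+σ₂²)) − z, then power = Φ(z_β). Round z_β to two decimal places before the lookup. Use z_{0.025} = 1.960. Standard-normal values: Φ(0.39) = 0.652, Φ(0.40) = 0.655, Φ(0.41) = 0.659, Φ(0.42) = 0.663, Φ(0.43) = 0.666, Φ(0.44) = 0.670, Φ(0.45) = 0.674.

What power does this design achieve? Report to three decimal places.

z_β = δ·√(n/(σ₁²+σ₂²)) − z_{α/2}
    = 0.5 · √(644/28.88) − 1.960
    = 0.5 · 4.72220 − 1.960
    = 2.3611 − 1.960 = 0.4011 → 0.40
Power = Φ(0.40) = 0.655.

Power ≈ 0.655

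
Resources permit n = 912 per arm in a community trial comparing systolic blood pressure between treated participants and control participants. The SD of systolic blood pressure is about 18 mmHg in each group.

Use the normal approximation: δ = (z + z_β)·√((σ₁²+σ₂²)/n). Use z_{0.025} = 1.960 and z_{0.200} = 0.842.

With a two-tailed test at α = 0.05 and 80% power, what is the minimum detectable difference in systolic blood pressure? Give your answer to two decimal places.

Minimum detectable difference ≈ 2.36 mmHg

δ = (z_{α/2} + z_β) · √((σ₁²+σ₂²)/n)
  = (1.960 + 0.842) · √(648/912)
  = 2.802 · √0.71053
  = 2.802 · 0.8429
  = 2.3619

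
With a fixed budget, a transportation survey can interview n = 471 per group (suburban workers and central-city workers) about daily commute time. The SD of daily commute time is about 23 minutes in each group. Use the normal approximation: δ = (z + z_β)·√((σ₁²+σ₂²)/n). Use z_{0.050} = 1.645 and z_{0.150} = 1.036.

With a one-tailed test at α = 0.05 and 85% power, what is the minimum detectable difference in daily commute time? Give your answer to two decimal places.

Minimum detectable difference ≈ 4.02 minutes

δ = (z_α + z_β) · √((σ₁²+σ₂²)/n)
  = (1.645 + 1.036) · √(1058/471)
  = 2.681 · √2.2463
  = 2.681 · 1.4988
  = 4.0182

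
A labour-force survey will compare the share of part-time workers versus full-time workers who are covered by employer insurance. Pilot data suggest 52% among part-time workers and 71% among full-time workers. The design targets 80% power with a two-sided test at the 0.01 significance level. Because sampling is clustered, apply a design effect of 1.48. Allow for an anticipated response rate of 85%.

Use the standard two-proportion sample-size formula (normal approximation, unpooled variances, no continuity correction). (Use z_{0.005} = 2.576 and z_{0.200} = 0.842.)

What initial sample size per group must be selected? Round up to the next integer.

n = 257 per group

n = (z_{α/2} + z_β)² · [p₁(1−p₁) + p₂(1−p₂)] / (p₁ − p₂)²
  = (2.576 + 0.842)² · (0.52·0.48 + 0.71·0.29) / (-0.19)²
  = (3.418)² · (0.2496 + 0.2059) / 0.0361
  = 11.6827 · 0.4555 / 0.0361
  = 147.41
Design effect: 1.48 × 147.41 = 218.17.
Adjust for 85% response: 218.17 / 0.85 = 256.67.
Round up → n = 257 per group.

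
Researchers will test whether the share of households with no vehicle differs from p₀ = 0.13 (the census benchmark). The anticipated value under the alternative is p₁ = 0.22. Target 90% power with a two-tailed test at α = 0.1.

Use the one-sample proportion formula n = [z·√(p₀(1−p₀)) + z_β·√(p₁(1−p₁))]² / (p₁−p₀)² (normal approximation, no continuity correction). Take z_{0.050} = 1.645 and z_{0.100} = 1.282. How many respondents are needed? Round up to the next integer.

n = [z_{α/2}·√(p₀q₀) + z_β·√(p₁q₁)]² / (p₁ − p₀)²
  = [1.645·√(0.13·0.87) + 1.282·√(0.22·0.78)]² / (0.09)²
  = [1.645·0.3363 + 1.282·0.4142]² / 0.0081
  = [1.0843]² / 0.0081
  = 145.14
Round up → n = 146.

n = 146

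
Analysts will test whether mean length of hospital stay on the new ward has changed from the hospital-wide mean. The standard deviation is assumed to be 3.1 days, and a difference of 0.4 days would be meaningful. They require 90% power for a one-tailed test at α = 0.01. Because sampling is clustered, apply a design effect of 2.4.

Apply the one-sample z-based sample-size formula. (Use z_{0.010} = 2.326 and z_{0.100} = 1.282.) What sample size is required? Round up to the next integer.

n = (z_α + z_β)² · σ² / δ²
  = (2.326 + 1.282)² · 3.1² / 0.4²
  = 13.0177 · 9.61 / 0.16
  = 781.87
Design effect: 2.4 × 781.87 = 1876.50.
Round up → n = 1877.

n = 1877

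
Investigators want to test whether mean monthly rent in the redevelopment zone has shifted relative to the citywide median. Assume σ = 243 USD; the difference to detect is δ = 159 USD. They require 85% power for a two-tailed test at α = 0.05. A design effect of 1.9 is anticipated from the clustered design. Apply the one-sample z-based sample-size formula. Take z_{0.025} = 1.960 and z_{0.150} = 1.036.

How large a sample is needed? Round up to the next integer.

n = 40

n = (z_{α/2} + z_β)² · σ² / δ²
  = (1.960 + 1.036)² · 243² / 159²
  = 8.9760 · 59049 / 25281
  = 20.97
Design effect: 1.9 × 20.97 = 39.83.
Round up → n = 40.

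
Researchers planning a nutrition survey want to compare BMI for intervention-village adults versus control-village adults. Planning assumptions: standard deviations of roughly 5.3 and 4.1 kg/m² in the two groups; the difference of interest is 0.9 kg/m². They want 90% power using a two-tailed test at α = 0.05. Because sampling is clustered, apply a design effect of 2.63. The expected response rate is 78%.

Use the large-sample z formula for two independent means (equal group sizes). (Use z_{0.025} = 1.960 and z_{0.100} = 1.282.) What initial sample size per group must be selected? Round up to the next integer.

n = 1965 per group

n = (z_{α/2} + z_β)² · (σ₁² + σ₂²) / δ²
  = (1.960 + 1.282)² · (5.3² + 4.1² = 44.9) / 0.9²
  = 10.5106 · 44.9 / 0.81
  = 582.62
Design effect: 2.63 × 582.62 = 1532.30.
Adjust for 78% response: 1532.30 / 0.78 = 1964.48.
Round up → n = 1965 per group.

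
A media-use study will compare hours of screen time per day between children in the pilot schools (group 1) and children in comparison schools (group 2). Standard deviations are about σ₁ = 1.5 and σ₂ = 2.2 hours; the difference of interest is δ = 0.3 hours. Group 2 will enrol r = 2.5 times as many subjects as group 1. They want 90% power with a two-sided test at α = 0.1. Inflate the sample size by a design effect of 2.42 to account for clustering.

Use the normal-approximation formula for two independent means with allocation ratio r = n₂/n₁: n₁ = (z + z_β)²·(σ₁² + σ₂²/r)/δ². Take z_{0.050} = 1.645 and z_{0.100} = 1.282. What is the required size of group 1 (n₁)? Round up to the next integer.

n₁ = (z_{α/2} + z_β)² · (σ₁² + σ₂²/r) / δ²
   = (1.645 + 1.282)² · (1.5² + 2.2²/2.5) / 0.3²
   = 8.5673 · (2.25 + 1.936) / 0.09
   = 8.5673 · 4.186 / 0.09
   = 398.48
Design effect: 2.42 × 398.48 = 964.31.
Round up → n₁ = 965; n₂ = r·n₁ = 2.5 × 965 = 2413.

n₁ = 965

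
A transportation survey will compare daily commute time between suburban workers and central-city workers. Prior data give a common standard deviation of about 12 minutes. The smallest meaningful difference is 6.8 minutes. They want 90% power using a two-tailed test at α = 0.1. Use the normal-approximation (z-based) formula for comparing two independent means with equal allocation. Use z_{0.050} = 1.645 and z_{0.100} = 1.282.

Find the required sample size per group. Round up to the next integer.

n = 54 per group

n = (z_{α/2} + z_β)² · (σ₁² + σ₂²) / δ²
  = (1.645 + 1.282)² · (2·12² = 288) / 6.8²
  = 8.5673 · 288 / 46.24
  = 53.36
Round up → n = 54 per group.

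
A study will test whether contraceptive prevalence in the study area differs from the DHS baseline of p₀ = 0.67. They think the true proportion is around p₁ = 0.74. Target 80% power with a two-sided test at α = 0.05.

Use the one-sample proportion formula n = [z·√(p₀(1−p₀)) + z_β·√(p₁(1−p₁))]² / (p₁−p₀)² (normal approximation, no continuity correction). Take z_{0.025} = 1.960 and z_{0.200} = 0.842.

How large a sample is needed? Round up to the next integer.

n = 341

n = [z_{α/2}·√(p₀q₀) + z_β·√(p₁q₁)]² / (p₁ − p₀)²
  = [1.960·√(0.67·0.33) + 0.842·√(0.74·0.26)]² / (0.07)²
  = [1.960·0.4702 + 0.842·0.4386]² / 0.0049
  = [1.2909]² / 0.0049
  = 340.11
Round up → n = 341.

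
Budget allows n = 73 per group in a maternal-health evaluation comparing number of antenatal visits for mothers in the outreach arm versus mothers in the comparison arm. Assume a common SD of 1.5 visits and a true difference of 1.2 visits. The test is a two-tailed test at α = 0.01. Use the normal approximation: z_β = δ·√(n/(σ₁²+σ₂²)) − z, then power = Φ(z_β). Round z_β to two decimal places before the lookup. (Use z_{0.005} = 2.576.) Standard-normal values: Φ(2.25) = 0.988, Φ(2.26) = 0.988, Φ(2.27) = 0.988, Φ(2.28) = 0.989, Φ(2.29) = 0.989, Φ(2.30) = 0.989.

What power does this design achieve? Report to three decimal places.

Power ≈ 0.988

z_β = δ·√(n/(σ₁²+σ₂²)) − z_{α/2}
    = 1.2 · √(73/4.5) − 2.576
    = 1.2 · 4.02768 − 2.576
    = 4.8332 − 2.576 = 2.2572 → 2.26
Power = Φ(2.26) = 0.988.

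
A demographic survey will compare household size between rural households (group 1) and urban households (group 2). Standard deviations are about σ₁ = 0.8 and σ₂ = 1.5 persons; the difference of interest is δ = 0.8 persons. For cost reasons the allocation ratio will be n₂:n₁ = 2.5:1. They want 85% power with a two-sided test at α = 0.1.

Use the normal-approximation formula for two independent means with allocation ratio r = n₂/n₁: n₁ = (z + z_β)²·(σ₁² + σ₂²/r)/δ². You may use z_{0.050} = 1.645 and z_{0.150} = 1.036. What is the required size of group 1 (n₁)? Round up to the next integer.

n₁ = 18

n₁ = (z_{α/2} + z_β)² · (σ₁² + σ₂²/r) / δ²
   = (1.645 + 1.036)² · (0.8² + 1.5²/2.5) / 0.8²
   = 7.1878 · (0.64 + 0.9) / 0.64
   = 7.1878 · 1.54 / 0.64
   = 17.30
Round up → n₁ = 18; n₂ = r·n₁ = 2.5 × 18 = 45.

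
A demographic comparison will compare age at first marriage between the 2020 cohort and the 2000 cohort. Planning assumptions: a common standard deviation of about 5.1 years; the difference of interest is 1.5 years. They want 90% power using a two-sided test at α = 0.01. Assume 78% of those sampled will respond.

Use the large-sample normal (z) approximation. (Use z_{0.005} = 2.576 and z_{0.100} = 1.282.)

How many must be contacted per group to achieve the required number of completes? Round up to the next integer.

n = 442 per group

n = (z_{α/2} + z_β)² · (σ₁² + σ₂²) / δ²
  = (2.576 + 1.282)² · (2·5.1² = 52.02) / 1.5²
  = 14.8842 · 52.02 / 2.25
  = 344.12
Adjust for 78% response: 344.12 / 0.78 = 441.18.
Round up → n = 442 per group.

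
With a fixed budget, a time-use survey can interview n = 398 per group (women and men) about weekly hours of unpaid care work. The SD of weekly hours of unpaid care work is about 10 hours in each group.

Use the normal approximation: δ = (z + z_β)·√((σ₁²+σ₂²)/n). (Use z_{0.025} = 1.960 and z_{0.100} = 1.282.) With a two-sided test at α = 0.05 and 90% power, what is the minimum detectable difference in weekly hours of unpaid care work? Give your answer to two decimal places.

δ = (z_{α/2} + z_β) · √((σ₁²+σ₂²)/n)
  = (1.960 + 1.282) · √(200/398)
  = 3.242 · √0.50251
  = 3.242 · 0.7089
  = 2.2982

Minimum detectable difference ≈ 2.30 hours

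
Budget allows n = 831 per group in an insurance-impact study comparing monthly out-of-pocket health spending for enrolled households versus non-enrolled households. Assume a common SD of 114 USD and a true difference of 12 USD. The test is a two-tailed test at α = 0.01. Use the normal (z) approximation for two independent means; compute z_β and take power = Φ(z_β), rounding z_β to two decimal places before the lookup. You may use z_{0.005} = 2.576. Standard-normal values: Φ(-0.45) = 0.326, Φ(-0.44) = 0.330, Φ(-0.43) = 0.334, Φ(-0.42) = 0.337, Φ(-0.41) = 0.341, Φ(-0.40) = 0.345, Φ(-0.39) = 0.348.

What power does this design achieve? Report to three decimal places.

Power ≈ 0.334

z_β = δ·√(n/(σ₁²+σ₂²)) − z_{α/2}
    = 12 · √(831/25992) − 2.576
    = 12 · 0.17881 − 2.576
    = 2.1457 − 2.576 = -0.4303 → -0.43
Power = Φ(-0.43) = 0.334.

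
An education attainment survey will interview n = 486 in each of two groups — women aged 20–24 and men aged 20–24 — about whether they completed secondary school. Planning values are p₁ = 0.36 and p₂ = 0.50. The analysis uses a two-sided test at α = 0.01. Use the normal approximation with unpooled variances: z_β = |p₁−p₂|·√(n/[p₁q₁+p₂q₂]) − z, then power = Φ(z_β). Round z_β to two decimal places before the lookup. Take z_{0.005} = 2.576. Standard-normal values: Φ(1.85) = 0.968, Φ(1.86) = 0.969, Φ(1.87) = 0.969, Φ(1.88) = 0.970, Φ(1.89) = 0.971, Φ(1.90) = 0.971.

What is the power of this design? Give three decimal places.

Power ≈ 0.970

z_β = |p₁−p₂|·√(n/[p₁q₁+p₂q₂]) − z_{α/2}
    = 0.14 · √(486/0.4804) − 2.576
    = 0.14 · 31.8066 − 2.576
    = 4.4529 − 2.576 = 1.8769 → 1.88
Power = Φ(1.88) = 0.970.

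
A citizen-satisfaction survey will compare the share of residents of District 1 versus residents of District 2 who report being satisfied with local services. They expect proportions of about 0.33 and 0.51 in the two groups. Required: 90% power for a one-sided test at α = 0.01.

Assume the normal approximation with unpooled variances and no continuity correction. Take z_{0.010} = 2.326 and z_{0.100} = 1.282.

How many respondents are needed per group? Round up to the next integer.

n = 190 per group

n = (z_α + z_β)² · [p₁(1−p₁) + p₂(1−p₂)] / (p₁ − p₂)²
  = (2.326 + 1.282)² · (0.33·0.67 + 0.51·0.49) / (-0.18)²
  = (3.608)² · (0.2211 + 0.2499) / 0.0324
  = 13.0177 · 0.4710 / 0.0324
  = 189.24
Round up → n = 190 per group.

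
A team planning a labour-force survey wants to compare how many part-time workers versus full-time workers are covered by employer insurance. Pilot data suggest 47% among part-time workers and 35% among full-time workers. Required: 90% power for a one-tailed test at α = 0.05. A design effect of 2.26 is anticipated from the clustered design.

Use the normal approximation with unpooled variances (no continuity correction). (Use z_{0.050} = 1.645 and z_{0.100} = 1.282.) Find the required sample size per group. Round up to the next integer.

n = (z_α + z_β)² · [p₁(1−p₁) + p₂(1−p₂)] / (p₁ − p₂)²
  = (1.645 + 1.282)² · (0.47·0.53 + 0.35·0.65) / (0.12)²
  = (2.927)² · (0.2491 + 0.2275) / 0.0144
  = 8.5673 · 0.4766 / 0.0144
  = 283.55
Design effect: 2.26 × 283.55 = 640.83.
Round up → n = 641 per group.

n = 641 per group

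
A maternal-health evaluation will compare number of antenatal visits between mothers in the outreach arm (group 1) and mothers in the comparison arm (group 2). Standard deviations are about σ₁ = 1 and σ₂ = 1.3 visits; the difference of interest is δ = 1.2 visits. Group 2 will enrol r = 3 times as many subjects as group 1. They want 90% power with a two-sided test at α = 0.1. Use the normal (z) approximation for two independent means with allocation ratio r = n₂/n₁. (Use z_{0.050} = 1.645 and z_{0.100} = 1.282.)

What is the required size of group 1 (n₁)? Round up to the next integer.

n₁ = 10

n₁ = (z_{α/2} + z_β)² · (σ₁² + σ₂²/r) / δ²
   = (1.645 + 1.282)² · (1² + 1.3²/3) / 1.2²
   = 8.5673 · (1 + 0.56333) / 1.44
   = 8.5673 · 1.5633 / 1.44
   = 9.30
Round up → n₁ = 10; n₂ = r·n₁ = 3 × 10 = 30.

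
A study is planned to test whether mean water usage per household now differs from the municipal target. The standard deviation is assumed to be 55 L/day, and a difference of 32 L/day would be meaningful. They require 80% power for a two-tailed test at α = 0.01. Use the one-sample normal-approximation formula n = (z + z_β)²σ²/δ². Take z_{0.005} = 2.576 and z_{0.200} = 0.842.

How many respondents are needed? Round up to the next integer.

n = 35

n = (z_{α/2} + z_β)² · σ² / δ²
  = (2.576 + 0.842)² · 55² / 32²
  = 11.6827 · 3025 / 1024
  = 34.51
Round up → n = 35.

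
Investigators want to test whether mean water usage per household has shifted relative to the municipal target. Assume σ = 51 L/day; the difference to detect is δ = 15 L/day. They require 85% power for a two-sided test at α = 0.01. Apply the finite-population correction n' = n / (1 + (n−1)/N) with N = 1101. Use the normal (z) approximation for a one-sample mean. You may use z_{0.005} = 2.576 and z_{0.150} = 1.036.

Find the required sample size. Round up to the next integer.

n = (z_{α/2} + z_β)² · σ² / δ²
  = (2.576 + 1.036)² · 51² / 15²
  = 13.0465 · 2601 / 225
  = 150.82
Finite-population correction (N = 1101): 150.82 / (1 + (150.82 − 1)/1101) = 132.75.
Round up → n = 133.

n = 133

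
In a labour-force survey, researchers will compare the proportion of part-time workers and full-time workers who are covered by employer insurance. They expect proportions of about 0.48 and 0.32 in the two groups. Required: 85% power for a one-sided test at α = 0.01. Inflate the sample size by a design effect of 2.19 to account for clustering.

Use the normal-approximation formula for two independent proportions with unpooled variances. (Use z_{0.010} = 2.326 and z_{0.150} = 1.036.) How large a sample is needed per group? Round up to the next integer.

n = (z_α + z_β)² · [p₁(1−p₁) + p₂(1−p₂)] / (p₁ − p₂)²
  = (2.326 + 1.036)² · (0.48·0.52 + 0.32·0.68) / (0.16)²
  = (3.362)² · (0.2496 + 0.2176) / 0.0256
  = 11.3030 · 0.4672 / 0.0256
  = 206.28
Design effect: 2.19 × 206.28 = 451.75.
Round up → n = 452 per group.

n = 452 per group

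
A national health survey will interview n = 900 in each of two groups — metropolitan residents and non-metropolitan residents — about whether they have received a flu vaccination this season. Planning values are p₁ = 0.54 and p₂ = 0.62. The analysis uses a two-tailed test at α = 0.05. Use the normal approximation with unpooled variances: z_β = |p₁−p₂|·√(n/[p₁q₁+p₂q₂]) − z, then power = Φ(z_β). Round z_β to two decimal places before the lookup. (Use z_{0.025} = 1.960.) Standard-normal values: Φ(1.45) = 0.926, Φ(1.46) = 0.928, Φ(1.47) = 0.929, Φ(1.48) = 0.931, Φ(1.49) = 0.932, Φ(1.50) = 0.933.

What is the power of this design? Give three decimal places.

Power ≈ 0.932

z_β = |p₁−p₂|·√(n/[p₁q₁+p₂q₂]) − z_{α/2}
    = 0.08 · √(900/0.4840) − 1.960
    = 0.08 · 43.1220 − 1.960
    = 3.4498 − 1.960 = 1.4898 → 1.49
Power = Φ(1.49) = 0.932.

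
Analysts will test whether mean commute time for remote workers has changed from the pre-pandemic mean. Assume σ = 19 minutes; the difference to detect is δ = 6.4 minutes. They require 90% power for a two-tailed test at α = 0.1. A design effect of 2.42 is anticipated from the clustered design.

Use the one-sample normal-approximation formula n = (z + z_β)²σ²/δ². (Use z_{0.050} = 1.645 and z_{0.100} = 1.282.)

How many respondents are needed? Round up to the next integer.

n = (z_{α/2} + z_β)² · σ² / δ²
  = (1.645 + 1.282)² · 19² / 6.4²
  = 8.5673 · 361 / 40.96
  = 75.51
Design effect: 2.42 × 75.51 = 182.73.
Round up → n = 183.

n = 183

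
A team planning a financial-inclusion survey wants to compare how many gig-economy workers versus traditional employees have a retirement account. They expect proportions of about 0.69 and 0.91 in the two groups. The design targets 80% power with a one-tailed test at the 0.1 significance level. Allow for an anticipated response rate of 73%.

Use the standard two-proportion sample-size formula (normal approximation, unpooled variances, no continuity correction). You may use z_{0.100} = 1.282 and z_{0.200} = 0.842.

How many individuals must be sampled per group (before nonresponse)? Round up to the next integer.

n = 38 per group

n = (z_α + z_β)² · [p₁(1−p₁) + p₂(1−p₂)] / (p₁ − p₂)²
  = (1.282 + 0.842)² · (0.69·0.31 + 0.91·0.09) / (-0.22)²
  = (2.124)² · (0.2139 + 0.0819) / 0.0484
  = 4.5114 · 0.2958 / 0.0484
  = 27.57
Adjust for 73% response: 27.57 / 0.73 = 37.77.
Round up → n = 38 per group.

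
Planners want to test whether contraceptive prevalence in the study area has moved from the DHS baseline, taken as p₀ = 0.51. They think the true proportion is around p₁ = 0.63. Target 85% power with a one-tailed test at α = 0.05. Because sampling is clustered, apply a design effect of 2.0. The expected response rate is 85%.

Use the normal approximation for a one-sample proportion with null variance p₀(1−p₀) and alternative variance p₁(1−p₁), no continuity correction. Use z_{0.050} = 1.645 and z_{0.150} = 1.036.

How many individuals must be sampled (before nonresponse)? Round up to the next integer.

n = [z_α·√(p₀q₀) + z_β·√(p₁q₁)]² / (p₁ − p₀)²
  = [1.645·√(0.51·0.49) + 1.036·√(0.63·0.37)]² / (0.12)²
  = [1.645·0.4999 + 1.036·0.4828]² / 0.0144
  = [1.3225]² / 0.0144
  = 121.46
Design effect: 2.0 × 121.46 = 242.93.
Adjust for 85% response: 242.93 / 0.85 = 285.79.
Round up → n = 286.

n = 286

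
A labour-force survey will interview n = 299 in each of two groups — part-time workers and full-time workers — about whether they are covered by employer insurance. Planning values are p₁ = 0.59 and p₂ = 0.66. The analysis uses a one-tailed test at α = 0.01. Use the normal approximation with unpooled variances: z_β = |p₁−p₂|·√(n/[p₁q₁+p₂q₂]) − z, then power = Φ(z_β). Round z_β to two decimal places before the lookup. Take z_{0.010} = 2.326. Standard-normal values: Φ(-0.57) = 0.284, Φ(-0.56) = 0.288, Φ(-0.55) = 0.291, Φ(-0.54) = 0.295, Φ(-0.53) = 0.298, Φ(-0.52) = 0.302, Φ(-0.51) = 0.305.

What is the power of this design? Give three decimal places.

z_β = |p₁−p₂|·√(n/[p₁q₁+p₂q₂]) − z_α
    = 0.07 · √(299/0.4663) − 2.326
    = 0.07 · 25.3223 − 2.326
    = 1.7726 − 2.326 = -0.5534 → -0.55
Power = Φ(-0.55) = 0.291.

Power ≈ 0.291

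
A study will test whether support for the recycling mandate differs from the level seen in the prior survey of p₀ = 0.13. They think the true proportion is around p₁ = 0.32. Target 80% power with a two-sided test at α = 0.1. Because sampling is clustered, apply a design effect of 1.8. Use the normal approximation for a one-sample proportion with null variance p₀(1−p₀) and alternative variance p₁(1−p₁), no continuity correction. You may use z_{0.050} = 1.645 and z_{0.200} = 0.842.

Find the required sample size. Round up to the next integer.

n = 45

n = [z_{α/2}·√(p₀q₀) + z_β·√(p₁q₁)]² / (p₁ − p₀)²
  = [1.645·√(0.13·0.87) + 0.842·√(0.32·0.68)]² / (0.19)²
  = [1.645·0.3363 + 0.842·0.4665]² / 0.0361
  = [0.9460]² / 0.0361
  = 24.79
Design effect: 1.8 × 24.79 = 44.62.
Round up → n = 45.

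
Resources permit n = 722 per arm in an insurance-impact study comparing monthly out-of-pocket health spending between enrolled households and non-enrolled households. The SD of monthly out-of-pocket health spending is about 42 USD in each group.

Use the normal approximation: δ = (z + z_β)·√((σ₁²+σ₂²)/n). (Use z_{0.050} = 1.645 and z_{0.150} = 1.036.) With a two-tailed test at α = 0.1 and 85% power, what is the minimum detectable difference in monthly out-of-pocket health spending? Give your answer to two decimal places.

Minimum detectable difference ≈ 5.93 USD

δ = (z_{α/2} + z_β) · √((σ₁²+σ₂²)/n)
  = (1.645 + 1.036) · √(3528/722)
  = 2.681 · √4.8864
  = 2.681 · 2.2105
  = 5.9264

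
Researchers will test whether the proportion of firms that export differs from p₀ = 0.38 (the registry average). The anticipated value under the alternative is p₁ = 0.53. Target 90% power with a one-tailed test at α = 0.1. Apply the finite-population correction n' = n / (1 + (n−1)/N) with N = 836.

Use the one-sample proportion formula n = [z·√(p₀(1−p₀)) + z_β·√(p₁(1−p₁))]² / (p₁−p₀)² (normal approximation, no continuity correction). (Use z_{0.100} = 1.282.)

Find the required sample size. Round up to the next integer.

n = 66

n = [z_α·√(p₀q₀) + z_β·√(p₁q₁)]² / (p₁ − p₀)²
  = [1.282·√(0.38·0.62) + 1.282·√(0.53·0.47)]² / (0.15)²
  = [1.282·0.4854 + 1.282·0.4991]² / 0.0225
  = [1.2621]² / 0.0225
  = 70.80
Finite-population correction (N = 836): 70.80 / (1 + (70.80 − 1)/836) = 65.34.
Round up → n = 66.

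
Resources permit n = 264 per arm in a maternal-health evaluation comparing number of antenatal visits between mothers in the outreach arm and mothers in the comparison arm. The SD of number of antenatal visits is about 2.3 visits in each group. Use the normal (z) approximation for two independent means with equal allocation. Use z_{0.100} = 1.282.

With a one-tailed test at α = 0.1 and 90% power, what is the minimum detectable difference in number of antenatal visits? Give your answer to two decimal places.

δ = (z_α + z_β) · √((σ₁²+σ₂²)/n)
  = (1.282 + 1.282) · √(10.58/264)
  = 2.564 · √0.04008
  = 2.564 · 0.2002
  = 0.5133

Minimum detectable difference ≈ 0.51 visits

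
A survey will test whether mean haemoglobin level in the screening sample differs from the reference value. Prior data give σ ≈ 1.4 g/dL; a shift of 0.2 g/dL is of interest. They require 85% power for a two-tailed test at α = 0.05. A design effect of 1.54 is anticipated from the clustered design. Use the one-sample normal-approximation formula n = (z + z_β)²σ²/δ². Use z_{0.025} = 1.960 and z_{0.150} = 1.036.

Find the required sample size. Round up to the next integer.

n = (z_{α/2} + z_β)² · σ² / δ²
  = (1.960 + 1.036)² · 1.4² / 0.2²
  = 8.9760 · 1.96 / 0.04
  = 439.82
Design effect: 1.54 × 439.82 = 677.33.
Round up → n = 678.

n = 678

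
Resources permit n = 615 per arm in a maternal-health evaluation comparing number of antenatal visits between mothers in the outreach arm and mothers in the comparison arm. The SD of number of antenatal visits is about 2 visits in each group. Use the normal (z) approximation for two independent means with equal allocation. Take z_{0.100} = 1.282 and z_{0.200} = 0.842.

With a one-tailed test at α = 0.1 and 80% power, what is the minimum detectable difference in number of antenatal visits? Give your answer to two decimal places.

Minimum detectable difference ≈ 0.24 visits

δ = (z_α + z_β) · √((σ₁²+σ₂²)/n)
  = (1.282 + 0.842) · √(8/615)
  = 2.124 · √0.01301
  = 2.124 · 0.1141
  = 0.2422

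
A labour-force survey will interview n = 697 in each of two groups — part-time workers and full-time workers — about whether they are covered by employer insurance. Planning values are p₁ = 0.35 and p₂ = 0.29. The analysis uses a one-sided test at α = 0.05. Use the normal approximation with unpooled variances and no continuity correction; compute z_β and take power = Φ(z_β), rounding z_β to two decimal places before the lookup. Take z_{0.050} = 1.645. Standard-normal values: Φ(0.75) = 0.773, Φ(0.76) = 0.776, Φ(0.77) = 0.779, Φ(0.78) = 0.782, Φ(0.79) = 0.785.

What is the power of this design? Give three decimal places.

Power ≈ 0.776

z_β = |p₁−p₂|·√(n/[p₁q₁+p₂q₂]) − z_α
    = 0.06 · √(697/0.4334) − 1.645
    = 0.06 · 40.1025 − 1.645
    = 2.4062 − 1.645 = 0.7612 → 0.76
Power = Φ(0.76) = 0.776.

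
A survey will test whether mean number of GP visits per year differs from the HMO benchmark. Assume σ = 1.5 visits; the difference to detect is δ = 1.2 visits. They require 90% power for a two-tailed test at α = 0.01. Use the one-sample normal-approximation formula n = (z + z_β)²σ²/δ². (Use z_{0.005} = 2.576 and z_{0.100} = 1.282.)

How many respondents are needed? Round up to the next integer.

n = (z_{α/2} + z_β)² · σ² / δ²
  = (2.576 + 1.282)² · 1.5² / 1.2²
  = 14.8842 · 2.25 / 1.44
  = 23.26
Round up → n = 24.

n = 24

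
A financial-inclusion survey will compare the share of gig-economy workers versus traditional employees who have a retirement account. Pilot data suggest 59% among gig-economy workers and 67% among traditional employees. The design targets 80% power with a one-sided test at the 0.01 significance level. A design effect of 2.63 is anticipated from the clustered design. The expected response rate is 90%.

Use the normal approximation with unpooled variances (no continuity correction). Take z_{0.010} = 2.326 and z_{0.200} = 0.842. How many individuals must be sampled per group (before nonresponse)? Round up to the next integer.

n = (z_α + z_β)² · [p₁(1−p₁) + p₂(1−p₂)] / (p₁ − p₂)²
  = (2.326 + 0.842)² · (0.59·0.41 + 0.67·0.33) / (-0.08)²
  = (3.168)² · (0.2419 + 0.2211) / 0.0064
  = 10.0362 · 0.4630 / 0.0064
  = 726.06
Design effect: 2.63 × 726.06 = 1909.53.
Adjust for 90% response: 1909.53 / 0.90 = 2121.70.
Round up → n = 2122 per group.

n = 2122 per group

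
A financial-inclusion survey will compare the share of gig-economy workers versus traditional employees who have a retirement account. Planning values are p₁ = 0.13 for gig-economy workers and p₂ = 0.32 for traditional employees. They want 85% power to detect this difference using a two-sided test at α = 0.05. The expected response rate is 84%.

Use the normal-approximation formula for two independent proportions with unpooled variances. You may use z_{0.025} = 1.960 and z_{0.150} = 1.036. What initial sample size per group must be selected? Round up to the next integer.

n = (z_{α/2} + z_β)² · [p₁(1−p₁) + p₂(1−p₂)] / (p₁ − p₂)²
  = (1.960 + 1.036)² · (0.13·0.87 + 0.32·0.68) / (-0.19)²
  = (2.996)² · (0.1131 + 0.2176) / 0.0361
  = 8.9760 · 0.3307 / 0.0361
  = 82.23
Adjust for 84% response: 82.23 / 0.84 = 97.89.
Round up → n = 98 per group.

n = 98 per group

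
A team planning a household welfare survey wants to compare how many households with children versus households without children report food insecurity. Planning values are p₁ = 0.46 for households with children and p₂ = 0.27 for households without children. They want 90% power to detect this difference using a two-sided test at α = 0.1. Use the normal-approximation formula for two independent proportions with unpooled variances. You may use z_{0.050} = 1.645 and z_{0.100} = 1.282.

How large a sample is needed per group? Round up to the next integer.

n = 106 per group

n = (z_{α/2} + z_β)² · [p₁(1−p₁) + p₂(1−p₂)] / (p₁ − p₂)²
  = (1.645 + 1.282)² · (0.46·0.54 + 0.27·0.73) / (0.19)²
  = (2.927)² · (0.2484 + 0.1971) / 0.0361
  = 8.5673 · 0.4455 / 0.0361
  = 105.73
Round up → n = 106 per group.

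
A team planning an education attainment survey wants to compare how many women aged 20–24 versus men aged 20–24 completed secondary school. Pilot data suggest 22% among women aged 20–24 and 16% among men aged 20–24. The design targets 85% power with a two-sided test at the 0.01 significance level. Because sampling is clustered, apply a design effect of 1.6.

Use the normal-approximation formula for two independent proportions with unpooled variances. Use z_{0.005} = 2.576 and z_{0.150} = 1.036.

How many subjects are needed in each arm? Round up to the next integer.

n = (z_{α/2} + z_β)² · [p₁(1−p₁) + p₂(1−p₂)] / (p₁ − p₂)²
  = (2.576 + 1.036)² · (0.22·0.78 + 0.16·0.84) / (0.06)²
  = (3.612)² · (0.1716 + 0.1344) / 0.0036
  = 13.0465 · 0.3060 / 0.0036
  = 1108.96
Design effect: 1.6 × 1108.96 = 1774.33.
Round up → n = 1775 per group.

n = 1775 per group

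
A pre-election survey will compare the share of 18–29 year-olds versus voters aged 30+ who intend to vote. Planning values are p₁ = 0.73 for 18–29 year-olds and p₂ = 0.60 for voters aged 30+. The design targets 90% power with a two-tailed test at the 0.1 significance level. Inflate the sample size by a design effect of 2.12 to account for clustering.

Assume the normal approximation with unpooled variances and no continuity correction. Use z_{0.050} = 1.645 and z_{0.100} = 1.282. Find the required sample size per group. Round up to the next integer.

n = (z_{α/2} + z_β)² · [p₁(1−p₁) + p₂(1−p₂)] / (p₁ − p₂)²
  = (1.645 + 1.282)² · (0.73·0.27 + 0.60·0.40) / (0.13)²
  = (2.927)² · (0.1971 + 0.2400) / 0.0169
  = 8.5673 · 0.4371 / 0.0169
  = 221.58
Design effect: 2.12 × 221.58 = 469.76.
Round up → n = 470 per group.

n = 470 per group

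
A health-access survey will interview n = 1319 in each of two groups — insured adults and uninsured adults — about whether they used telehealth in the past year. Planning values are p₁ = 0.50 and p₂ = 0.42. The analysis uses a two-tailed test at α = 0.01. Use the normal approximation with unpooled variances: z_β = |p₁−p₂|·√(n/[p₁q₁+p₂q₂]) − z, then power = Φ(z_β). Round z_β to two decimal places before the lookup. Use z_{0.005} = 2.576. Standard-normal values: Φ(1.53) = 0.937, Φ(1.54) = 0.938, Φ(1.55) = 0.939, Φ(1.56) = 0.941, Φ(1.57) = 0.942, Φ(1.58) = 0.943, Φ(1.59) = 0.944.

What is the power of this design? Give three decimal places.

Power ≈ 0.941

z_β = |p₁−p₂|·√(n/[p₁q₁+p₂q₂]) − z_{α/2}
    = 0.08 · √(1319/0.4936) − 2.576
    = 0.08 · 51.6934 − 2.576
    = 4.1355 − 2.576 = 1.5595 → 1.56
Power = Φ(1.56) = 0.941.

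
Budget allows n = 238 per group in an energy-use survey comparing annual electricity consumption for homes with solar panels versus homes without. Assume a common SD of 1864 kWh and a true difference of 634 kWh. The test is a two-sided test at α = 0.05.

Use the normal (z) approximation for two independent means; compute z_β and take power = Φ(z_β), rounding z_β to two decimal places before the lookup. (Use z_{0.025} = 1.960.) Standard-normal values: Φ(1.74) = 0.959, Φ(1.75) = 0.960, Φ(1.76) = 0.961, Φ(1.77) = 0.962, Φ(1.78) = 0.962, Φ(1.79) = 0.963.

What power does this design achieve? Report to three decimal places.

Power ≈ 0.960

z_β = δ·√(n/(σ₁²+σ₂²)) − z_{α/2}
    = 634 · √(238/6948992) − 1.960
    = 634 · 0.00585 − 1.960
    = 3.7104 − 1.960 = 1.7504 → 1.75
Power = Φ(1.75) = 0.960.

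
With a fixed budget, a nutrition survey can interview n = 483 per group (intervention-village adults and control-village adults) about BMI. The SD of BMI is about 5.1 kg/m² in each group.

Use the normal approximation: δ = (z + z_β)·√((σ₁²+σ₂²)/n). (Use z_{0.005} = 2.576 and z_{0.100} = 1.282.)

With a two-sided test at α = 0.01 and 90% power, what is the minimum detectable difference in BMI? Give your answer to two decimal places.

Minimum detectable difference ≈ 1.27 kg/m²

δ = (z_{α/2} + z_β) · √((σ₁²+σ₂²)/n)
  = (2.576 + 1.282) · √(52.02/483)
  = 3.858 · √0.1077
  = 3.858 · 0.3282
  = 1.2661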